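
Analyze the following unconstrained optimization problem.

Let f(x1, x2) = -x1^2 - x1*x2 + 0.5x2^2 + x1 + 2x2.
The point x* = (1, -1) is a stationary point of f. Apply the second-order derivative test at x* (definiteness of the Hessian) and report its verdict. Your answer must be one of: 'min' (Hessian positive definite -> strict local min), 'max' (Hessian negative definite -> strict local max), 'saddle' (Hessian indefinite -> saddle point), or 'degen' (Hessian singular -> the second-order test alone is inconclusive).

Compute the Hessian H = grad^2 f:
  H = [[-2, -1], [-1, 1]]
Verify stationarity: grad f(x*) = H x* + g = (0, 0).
Eigenvalues of H: -2.3028, 1.3028.
Eigenvalues have mixed signs, so H is indefinite -> x* is a saddle point.

saddle


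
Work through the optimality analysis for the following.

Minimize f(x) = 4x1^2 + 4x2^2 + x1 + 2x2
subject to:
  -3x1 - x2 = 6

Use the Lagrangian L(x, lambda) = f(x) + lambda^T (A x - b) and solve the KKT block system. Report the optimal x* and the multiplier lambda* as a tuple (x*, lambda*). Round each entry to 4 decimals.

Form the Lagrangian:
  L(x, lambda) = (1/2) x^T Q x + c^T x + lambda^T (A x - b)
Stationarity (grad_x L = 0): Q x + c + A^T lambda = 0.
Primal feasibility: A x = b.

This gives the KKT block system:
  [ Q   A^T ] [ x     ]   [-c ]
  [ A    0  ] [ lambda ] = [ b ]

Solving the linear system:
  x*      = (-1.7375, -0.7875)
  lambda* = (-4.3)
  f(x*)   = 11.2437

x* = (-1.7375, -0.7875), lambda* = (-4.3)


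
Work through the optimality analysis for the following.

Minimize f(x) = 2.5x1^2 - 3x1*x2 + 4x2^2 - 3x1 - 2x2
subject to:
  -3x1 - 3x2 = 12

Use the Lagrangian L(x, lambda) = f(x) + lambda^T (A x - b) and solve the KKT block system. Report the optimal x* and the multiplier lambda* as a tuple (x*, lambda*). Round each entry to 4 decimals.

Form the Lagrangian:
  L(x, lambda) = (1/2) x^T Q x + c^T x + lambda^T (A x - b)
Stationarity (grad_x L = 0): Q x + c + A^T lambda = 0.
Primal feasibility: A x = b.

This gives the KKT block system:
  [ Q   A^T ] [ x     ]   [-c ]
  [ A    0  ] [ lambda ] = [ b ]

Solving the linear system:
  x*      = (-2.2632, -1.7368)
  lambda* = (-3.0351)
  f(x*)   = 23.3421

x* = (-2.2632, -1.7368), lambda* = (-3.0351)


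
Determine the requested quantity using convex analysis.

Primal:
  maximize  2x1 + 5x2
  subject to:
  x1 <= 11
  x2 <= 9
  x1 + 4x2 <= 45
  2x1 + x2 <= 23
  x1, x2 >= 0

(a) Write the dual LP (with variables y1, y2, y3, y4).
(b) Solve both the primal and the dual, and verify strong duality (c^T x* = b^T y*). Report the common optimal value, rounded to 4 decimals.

The standard primal-dual pair for 'max c^T x s.t. A x <= b, x >= 0' is:
  Dual:  min b^T y  s.t.  A^T y >= c,  y >= 0.

So the dual LP is:
  minimize  11y1 + 9y2 + 45y3 + 23y4
  subject to:
    y1 + y3 + 2y4 >= 2
    y2 + 4y3 + y4 >= 5
    y1, y2, y3, y4 >= 0

Solving the primal: x* = (7, 9).
  primal value c^T x* = 59.
Solving the dual: y* = (0, 4, 0, 1).
  dual value b^T y* = 59.
Strong duality: c^T x* = b^T y*. Confirmed.

59


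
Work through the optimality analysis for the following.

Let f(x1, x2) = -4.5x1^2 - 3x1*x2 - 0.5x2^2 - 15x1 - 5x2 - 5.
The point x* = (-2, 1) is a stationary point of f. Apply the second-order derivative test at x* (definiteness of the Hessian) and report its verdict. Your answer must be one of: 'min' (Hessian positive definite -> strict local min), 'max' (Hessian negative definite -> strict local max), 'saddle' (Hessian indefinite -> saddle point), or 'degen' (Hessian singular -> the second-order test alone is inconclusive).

Compute the Hessian H = grad^2 f:
  H = [[-9, -3], [-3, -1]]
Verify stationarity: grad f(x*) = H x* + g = (0, 0).
Eigenvalues of H: -10, 0.
H has a zero eigenvalue (singular; negative semidefinite but not definite), so H is neither positive definite, negative definite, nor indefinite. The second-order test alone is inconclusive -> degen.
(Indeed, f is constant along the null direction of H through x*, so x* is not a strict local extremum.)

degen


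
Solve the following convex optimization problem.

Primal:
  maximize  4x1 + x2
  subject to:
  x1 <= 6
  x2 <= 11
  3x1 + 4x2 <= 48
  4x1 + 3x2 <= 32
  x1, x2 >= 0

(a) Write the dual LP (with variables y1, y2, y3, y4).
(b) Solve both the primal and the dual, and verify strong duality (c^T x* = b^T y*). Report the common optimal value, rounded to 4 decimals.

The standard primal-dual pair for 'max c^T x s.t. A x <= b, x >= 0' is:
  Dual:  min b^T y  s.t.  A^T y >= c,  y >= 0.

So the dual LP is:
  minimize  6y1 + 11y2 + 48y3 + 32y4
  subject to:
    y1 + 3y3 + 4y4 >= 4
    y2 + 4y3 + 3y4 >= 1
    y1, y2, y3, y4 >= 0

Solving the primal: x* = (6, 2.6667).
  primal value c^T x* = 26.6667.
Solving the dual: y* = (2.6667, 0, 0, 0.3333).
  dual value b^T y* = 26.6667.
Strong duality: c^T x* = b^T y*. Confirmed.

26.6667


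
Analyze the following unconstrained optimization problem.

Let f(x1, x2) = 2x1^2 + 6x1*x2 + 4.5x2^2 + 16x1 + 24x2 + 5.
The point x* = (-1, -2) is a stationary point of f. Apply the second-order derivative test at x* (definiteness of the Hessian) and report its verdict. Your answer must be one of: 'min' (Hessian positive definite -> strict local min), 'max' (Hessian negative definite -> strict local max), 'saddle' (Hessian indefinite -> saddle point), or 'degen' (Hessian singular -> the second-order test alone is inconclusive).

Compute the Hessian H = grad^2 f:
  H = [[4, 6], [6, 9]]
Verify stationarity: grad f(x*) = H x* + g = (0, 0).
Eigenvalues of H: 0, 13.
H has a zero eigenvalue (singular; positive semidefinite but not definite), so H is neither positive definite, negative definite, nor indefinite. The second-order test alone is inconclusive -> degen.
(Indeed, f is constant along the null direction of H through x*, so x* is not a strict local extremum.)

degen


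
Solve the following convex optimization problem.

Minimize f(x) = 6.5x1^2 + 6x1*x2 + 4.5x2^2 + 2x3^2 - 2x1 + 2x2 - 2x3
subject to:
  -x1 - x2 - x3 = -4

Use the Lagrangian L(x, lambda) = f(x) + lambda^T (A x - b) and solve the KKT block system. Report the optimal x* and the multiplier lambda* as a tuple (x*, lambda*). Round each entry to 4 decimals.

Form the Lagrangian:
  L(x, lambda) = (1/2) x^T Q x + c^T x + lambda^T (A x - b)
Stationarity (grad_x L = 0): Q x + c + A^T lambda = 0.
Primal feasibility: A x = b.

This gives the KKT block system:
  [ Q   A^T ] [ x     ]   [-c ]
  [ A    0  ] [ lambda ] = [ b ]

Solving the linear system:
  x*      = (0.7273, 0.3636, 2.9091)
  lambda* = (9.6364)
  f(x*)   = 16

x* = (0.7273, 0.3636, 2.9091), lambda* = (9.6364)


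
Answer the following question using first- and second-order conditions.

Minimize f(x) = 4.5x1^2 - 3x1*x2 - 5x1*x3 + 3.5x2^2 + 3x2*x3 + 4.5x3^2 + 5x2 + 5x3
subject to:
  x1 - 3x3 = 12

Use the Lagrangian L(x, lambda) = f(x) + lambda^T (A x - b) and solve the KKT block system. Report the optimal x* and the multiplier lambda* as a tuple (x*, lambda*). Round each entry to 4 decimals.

Form the Lagrangian:
  L(x, lambda) = (1/2) x^T Q x + c^T x + lambda^T (A x - b)
Stationarity (grad_x L = 0): Q x + c + A^T lambda = 0.
Primal feasibility: A x = b.

This gives the KKT block system:
  [ Q   A^T ] [ x     ]   [-c ]
  [ A    0  ] [ lambda ] = [ b ]

Solving the linear system:
  x*      = (-1.2578, 0.6406, -4.4193)
  lambda* = (-8.8542)
  f(x*)   = 43.6784

x* = (-1.2578, 0.6406, -4.4193), lambda* = (-8.8542)


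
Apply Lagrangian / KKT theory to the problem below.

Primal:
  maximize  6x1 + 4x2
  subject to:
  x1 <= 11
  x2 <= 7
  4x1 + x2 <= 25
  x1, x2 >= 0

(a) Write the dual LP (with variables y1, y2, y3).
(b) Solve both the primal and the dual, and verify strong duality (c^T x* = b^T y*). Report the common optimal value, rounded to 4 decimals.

The standard primal-dual pair for 'max c^T x s.t. A x <= b, x >= 0' is:
  Dual:  min b^T y  s.t.  A^T y >= c,  y >= 0.

So the dual LP is:
  minimize  11y1 + 7y2 + 25y3
  subject to:
    y1 + 4y3 >= 6
    y2 + y3 >= 4
    y1, y2, y3 >= 0

Solving the primal: x* = (4.5, 7).
  primal value c^T x* = 55.
Solving the dual: y* = (0, 2.5, 1.5).
  dual value b^T y* = 55.
Strong duality: c^T x* = b^T y*. Confirmed.

55


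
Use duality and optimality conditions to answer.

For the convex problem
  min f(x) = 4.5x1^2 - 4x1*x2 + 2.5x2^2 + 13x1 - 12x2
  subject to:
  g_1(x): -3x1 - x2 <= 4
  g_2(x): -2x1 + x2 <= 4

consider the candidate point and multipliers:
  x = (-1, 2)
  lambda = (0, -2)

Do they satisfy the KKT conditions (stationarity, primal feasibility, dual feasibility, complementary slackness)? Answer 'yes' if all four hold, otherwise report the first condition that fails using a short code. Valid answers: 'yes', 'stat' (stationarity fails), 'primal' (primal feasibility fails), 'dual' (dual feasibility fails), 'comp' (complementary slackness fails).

Gradient of f: grad f(x) = Q x + c = (-4, 2)
Constraint values g_i(x) = a_i^T x - b_i:
  g_1((-1, 2)) = -3
  g_2((-1, 2)) = 0
Stationarity residual: grad f(x) + sum_i lambda_i a_i = (0, 0)
  -> stationarity OK
Primal feasibility (all g_i <= 0): OK
Dual feasibility (all lambda_i >= 0): FAILS
Complementary slackness (lambda_i * g_i(x) = 0 for all i): OK

Verdict: the first failing condition is dual_feasibility -> dual.

dual


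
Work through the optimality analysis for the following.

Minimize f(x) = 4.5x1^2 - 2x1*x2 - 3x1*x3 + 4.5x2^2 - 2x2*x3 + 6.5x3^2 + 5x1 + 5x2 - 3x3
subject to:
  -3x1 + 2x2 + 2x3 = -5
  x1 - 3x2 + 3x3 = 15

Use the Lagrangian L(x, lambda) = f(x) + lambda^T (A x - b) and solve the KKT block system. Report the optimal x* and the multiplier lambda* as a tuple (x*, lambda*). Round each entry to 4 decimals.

Form the Lagrangian:
  L(x, lambda) = (1/2) x^T Q x + c^T x + lambda^T (A x - b)
Stationarity (grad_x L = 0): Q x + c + A^T lambda = 0.
Primal feasibility: A x = b.

This gives the KKT block system:
  [ Q   A^T ] [ x     ]   [-c ]
  [ A    0  ] [ lambda ] = [ b ]

Solving the linear system:
  x*      = (0.6671, -3.1385, 1.6391)
  lambda* = (1.3187, -8.4073)
  f(x*)   = 57.7137

x* = (0.6671, -3.1385, 1.6391), lambda* = (1.3187, -8.4073)


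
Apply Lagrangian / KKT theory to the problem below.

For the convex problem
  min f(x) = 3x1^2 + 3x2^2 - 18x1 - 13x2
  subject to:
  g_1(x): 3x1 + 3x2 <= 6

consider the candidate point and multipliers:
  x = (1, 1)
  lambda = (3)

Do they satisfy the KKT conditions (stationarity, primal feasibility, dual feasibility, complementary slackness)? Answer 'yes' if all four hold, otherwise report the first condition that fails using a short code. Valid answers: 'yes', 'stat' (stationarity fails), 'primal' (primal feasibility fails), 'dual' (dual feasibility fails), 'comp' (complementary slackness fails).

Gradient of f: grad f(x) = Q x + c = (-12, -7)
Constraint values g_i(x) = a_i^T x - b_i:
  g_1((1, 1)) = 0
Stationarity residual: grad f(x) + sum_i lambda_i a_i = (-3, 2)
  -> stationarity FAILS
Primal feasibility (all g_i <= 0): OK
Dual feasibility (all lambda_i >= 0): OK
Complementary slackness (lambda_i * g_i(x) = 0 for all i): OK

Verdict: the first failing condition is stationarity -> stat.

stat


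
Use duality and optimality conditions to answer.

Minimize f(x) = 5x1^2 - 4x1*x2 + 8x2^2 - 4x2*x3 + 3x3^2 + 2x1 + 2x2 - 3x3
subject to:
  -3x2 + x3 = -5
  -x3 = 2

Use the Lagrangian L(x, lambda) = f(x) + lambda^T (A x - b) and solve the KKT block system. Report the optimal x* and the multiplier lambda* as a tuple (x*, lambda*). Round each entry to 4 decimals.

Form the Lagrangian:
  L(x, lambda) = (1/2) x^T Q x + c^T x + lambda^T (A x - b)
Stationarity (grad_x L = 0): Q x + c + A^T lambda = 0.
Primal feasibility: A x = b.

This gives the KKT block system:
  [ Q   A^T ] [ x     ]   [-c ]
  [ A    0  ] [ lambda ] = [ b ]

Solving the linear system:
  x*      = (0.2, 1, -2)
  lambda* = (8.4, -10.6)
  f(x*)   = 35.8

x* = (0.2, 1, -2), lambda* = (8.4, -10.6)


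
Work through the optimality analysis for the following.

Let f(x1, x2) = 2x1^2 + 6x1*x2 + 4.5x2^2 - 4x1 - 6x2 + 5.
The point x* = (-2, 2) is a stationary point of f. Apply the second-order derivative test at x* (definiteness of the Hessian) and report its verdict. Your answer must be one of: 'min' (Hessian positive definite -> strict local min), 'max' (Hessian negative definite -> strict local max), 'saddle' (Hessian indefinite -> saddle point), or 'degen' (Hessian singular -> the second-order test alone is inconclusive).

Compute the Hessian H = grad^2 f:
  H = [[4, 6], [6, 9]]
Verify stationarity: grad f(x*) = H x* + g = (0, 0).
Eigenvalues of H: 0, 13.
H has a zero eigenvalue (singular; positive semidefinite but not definite), so H is neither positive definite, negative definite, nor indefinite. The second-order test alone is inconclusive -> degen.
(Indeed, f is constant along the null direction of H through x*, so x* is not a strict local extremum.)

degen


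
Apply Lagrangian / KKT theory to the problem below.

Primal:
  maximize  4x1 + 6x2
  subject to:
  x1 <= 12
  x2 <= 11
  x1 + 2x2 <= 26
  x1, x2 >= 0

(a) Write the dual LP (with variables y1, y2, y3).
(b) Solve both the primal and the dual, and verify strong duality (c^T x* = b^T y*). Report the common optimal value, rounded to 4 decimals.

The standard primal-dual pair for 'max c^T x s.t. A x <= b, x >= 0' is:
  Dual:  min b^T y  s.t.  A^T y >= c,  y >= 0.

So the dual LP is:
  minimize  12y1 + 11y2 + 26y3
  subject to:
    y1 + y3 >= 4
    y2 + 2y3 >= 6
    y1, y2, y3 >= 0

Solving the primal: x* = (12, 7).
  primal value c^T x* = 90.
Solving the dual: y* = (1, 0, 3).
  dual value b^T y* = 90.
Strong duality: c^T x* = b^T y*. Confirmed.

90


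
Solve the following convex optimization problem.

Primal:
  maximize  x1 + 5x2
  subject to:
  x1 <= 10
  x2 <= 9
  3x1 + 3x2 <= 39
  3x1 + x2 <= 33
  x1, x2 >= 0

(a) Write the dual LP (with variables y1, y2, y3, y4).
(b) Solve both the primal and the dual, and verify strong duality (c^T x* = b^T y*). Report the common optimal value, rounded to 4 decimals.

The standard primal-dual pair for 'max c^T x s.t. A x <= b, x >= 0' is:
  Dual:  min b^T y  s.t.  A^T y >= c,  y >= 0.

So the dual LP is:
  minimize  10y1 + 9y2 + 39y3 + 33y4
  subject to:
    y1 + 3y3 + 3y4 >= 1
    y2 + 3y3 + y4 >= 5
    y1, y2, y3, y4 >= 0

Solving the primal: x* = (4, 9).
  primal value c^T x* = 49.
Solving the dual: y* = (0, 4, 0.3333, 0).
  dual value b^T y* = 49.
Strong duality: c^T x* = b^T y*. Confirmed.

49


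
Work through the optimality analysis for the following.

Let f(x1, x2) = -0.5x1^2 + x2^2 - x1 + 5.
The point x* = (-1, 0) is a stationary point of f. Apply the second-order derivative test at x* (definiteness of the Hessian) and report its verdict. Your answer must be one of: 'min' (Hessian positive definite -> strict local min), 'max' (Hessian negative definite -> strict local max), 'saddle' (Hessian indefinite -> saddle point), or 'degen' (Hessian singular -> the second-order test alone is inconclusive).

Compute the Hessian H = grad^2 f:
  H = [[-1, 0], [0, 2]]
Verify stationarity: grad f(x*) = H x* + g = (0, 0).
Eigenvalues of H: -1, 2.
Eigenvalues have mixed signs, so H is indefinite -> x* is a saddle point.

saddle


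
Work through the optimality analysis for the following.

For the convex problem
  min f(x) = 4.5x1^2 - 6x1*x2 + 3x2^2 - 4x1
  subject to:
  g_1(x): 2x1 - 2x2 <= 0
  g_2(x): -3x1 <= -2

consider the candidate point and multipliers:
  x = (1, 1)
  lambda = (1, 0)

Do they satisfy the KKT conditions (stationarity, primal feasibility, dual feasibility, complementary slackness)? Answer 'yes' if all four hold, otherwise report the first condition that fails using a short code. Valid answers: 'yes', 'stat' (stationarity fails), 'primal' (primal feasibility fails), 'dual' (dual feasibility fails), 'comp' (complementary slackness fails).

Gradient of f: grad f(x) = Q x + c = (-1, 0)
Constraint values g_i(x) = a_i^T x - b_i:
  g_1((1, 1)) = 0
  g_2((1, 1)) = -1
Stationarity residual: grad f(x) + sum_i lambda_i a_i = (1, -2)
  -> stationarity FAILS
Primal feasibility (all g_i <= 0): OK
Dual feasibility (all lambda_i >= 0): OK
Complementary slackness (lambda_i * g_i(x) = 0 for all i): OK

Verdict: the first failing condition is stationarity -> stat.

stat


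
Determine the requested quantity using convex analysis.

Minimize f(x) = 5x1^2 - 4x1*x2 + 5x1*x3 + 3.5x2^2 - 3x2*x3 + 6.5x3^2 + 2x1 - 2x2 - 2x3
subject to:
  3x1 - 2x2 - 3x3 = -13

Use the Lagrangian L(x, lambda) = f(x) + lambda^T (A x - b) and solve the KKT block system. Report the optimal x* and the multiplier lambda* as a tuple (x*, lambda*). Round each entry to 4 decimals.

Form the Lagrangian:
  L(x, lambda) = (1/2) x^T Q x + c^T x + lambda^T (A x - b)
Stationarity (grad_x L = 0): Q x + c + A^T lambda = 0.
Primal feasibility: A x = b.

This gives the KKT block system:
  [ Q   A^T ] [ x     ]   [-c ]
  [ A    0  ] [ lambda ] = [ b ]

Solving the linear system:
  x*      = (-1.7411, 1.0813, 1.8714)
  lambda* = (3.4596)
  f(x*)   = 17.7938

x* = (-1.7411, 1.0813, 1.8714), lambda* = (3.4596)


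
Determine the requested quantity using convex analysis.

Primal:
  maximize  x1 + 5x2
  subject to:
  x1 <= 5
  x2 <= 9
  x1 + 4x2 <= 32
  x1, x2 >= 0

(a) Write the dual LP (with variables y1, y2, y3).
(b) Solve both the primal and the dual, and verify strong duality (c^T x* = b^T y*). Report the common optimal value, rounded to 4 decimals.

The standard primal-dual pair for 'max c^T x s.t. A x <= b, x >= 0' is:
  Dual:  min b^T y  s.t.  A^T y >= c,  y >= 0.

So the dual LP is:
  minimize  5y1 + 9y2 + 32y3
  subject to:
    y1 + y3 >= 1
    y2 + 4y3 >= 5
    y1, y2, y3 >= 0

Solving the primal: x* = (0, 8).
  primal value c^T x* = 40.
Solving the dual: y* = (0, 0, 1.25).
  dual value b^T y* = 40.
Strong duality: c^T x* = b^T y*. Confirmed.

40


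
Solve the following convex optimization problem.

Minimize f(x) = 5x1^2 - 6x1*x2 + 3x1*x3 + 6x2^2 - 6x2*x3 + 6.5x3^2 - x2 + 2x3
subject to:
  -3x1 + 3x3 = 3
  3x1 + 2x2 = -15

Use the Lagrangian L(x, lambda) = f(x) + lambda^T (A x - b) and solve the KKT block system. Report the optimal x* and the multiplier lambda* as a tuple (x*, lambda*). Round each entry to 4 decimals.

Form the Lagrangian:
  L(x, lambda) = (1/2) x^T Q x + c^T x + lambda^T (A x - b)
Stationarity (grad_x L = 0): Q x + c + A^T lambda = 0.
Primal feasibility: A x = b.

This gives the KKT block system:
  [ Q   A^T ] [ x     ]   [-c ]
  [ A    0  ] [ lambda ] = [ b ]

Solving the linear system:
  x*      = (-2.7554, -3.3668, -1.7554)
  lambda* = (2.962, 7.1685)
  f(x*)   = 49.2486

x* = (-2.7554, -3.3668, -1.7554), lambda* = (2.962, 7.1685)


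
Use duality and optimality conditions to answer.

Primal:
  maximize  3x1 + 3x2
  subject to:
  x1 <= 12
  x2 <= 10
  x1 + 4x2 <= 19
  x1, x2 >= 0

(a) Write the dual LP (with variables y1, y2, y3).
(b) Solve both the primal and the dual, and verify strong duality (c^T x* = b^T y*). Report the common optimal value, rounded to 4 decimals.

The standard primal-dual pair for 'max c^T x s.t. A x <= b, x >= 0' is:
  Dual:  min b^T y  s.t.  A^T y >= c,  y >= 0.

So the dual LP is:
  minimize  12y1 + 10y2 + 19y3
  subject to:
    y1 + y3 >= 3
    y2 + 4y3 >= 3
    y1, y2, y3 >= 0

Solving the primal: x* = (12, 1.75).
  primal value c^T x* = 41.25.
Solving the dual: y* = (2.25, 0, 0.75).
  dual value b^T y* = 41.25.
Strong duality: c^T x* = b^T y*. Confirmed.

41.25


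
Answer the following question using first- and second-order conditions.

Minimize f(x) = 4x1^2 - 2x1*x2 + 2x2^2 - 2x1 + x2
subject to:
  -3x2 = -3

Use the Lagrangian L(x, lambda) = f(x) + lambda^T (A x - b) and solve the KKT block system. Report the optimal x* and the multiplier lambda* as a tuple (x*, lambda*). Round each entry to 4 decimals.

Form the Lagrangian:
  L(x, lambda) = (1/2) x^T Q x + c^T x + lambda^T (A x - b)
Stationarity (grad_x L = 0): Q x + c + A^T lambda = 0.
Primal feasibility: A x = b.

This gives the KKT block system:
  [ Q   A^T ] [ x     ]   [-c ]
  [ A    0  ] [ lambda ] = [ b ]

Solving the linear system:
  x*      = (0.5, 1)
  lambda* = (1.3333)
  f(x*)   = 2

x* = (0.5, 1), lambda* = (1.3333)


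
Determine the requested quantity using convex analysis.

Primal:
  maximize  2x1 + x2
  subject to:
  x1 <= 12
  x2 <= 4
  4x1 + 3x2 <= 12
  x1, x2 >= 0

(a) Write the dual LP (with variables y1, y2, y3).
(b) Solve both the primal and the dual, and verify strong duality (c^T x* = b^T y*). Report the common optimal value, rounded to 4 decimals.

The standard primal-dual pair for 'max c^T x s.t. A x <= b, x >= 0' is:
  Dual:  min b^T y  s.t.  A^T y >= c,  y >= 0.

So the dual LP is:
  minimize  12y1 + 4y2 + 12y3
  subject to:
    y1 + 4y3 >= 2
    y2 + 3y3 >= 1
    y1, y2, y3 >= 0

Solving the primal: x* = (3, 0).
  primal value c^T x* = 6.
Solving the dual: y* = (0, 0, 0.5).
  dual value b^T y* = 6.
Strong duality: c^T x* = b^T y*. Confirmed.

6


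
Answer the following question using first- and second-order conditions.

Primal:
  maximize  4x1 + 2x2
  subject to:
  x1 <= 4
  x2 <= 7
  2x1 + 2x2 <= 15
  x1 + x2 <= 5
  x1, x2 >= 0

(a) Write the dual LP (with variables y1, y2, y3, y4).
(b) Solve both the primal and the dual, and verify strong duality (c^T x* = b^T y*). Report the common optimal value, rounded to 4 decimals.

The standard primal-dual pair for 'max c^T x s.t. A x <= b, x >= 0' is:
  Dual:  min b^T y  s.t.  A^T y >= c,  y >= 0.

So the dual LP is:
  minimize  4y1 + 7y2 + 15y3 + 5y4
  subject to:
    y1 + 2y3 + y4 >= 4
    y2 + 2y3 + y4 >= 2
    y1, y2, y3, y4 >= 0

Solving the primal: x* = (4, 1).
  primal value c^T x* = 18.
Solving the dual: y* = (2, 0, 0, 2).
  dual value b^T y* = 18.
Strong duality: c^T x* = b^T y*. Confirmed.

18


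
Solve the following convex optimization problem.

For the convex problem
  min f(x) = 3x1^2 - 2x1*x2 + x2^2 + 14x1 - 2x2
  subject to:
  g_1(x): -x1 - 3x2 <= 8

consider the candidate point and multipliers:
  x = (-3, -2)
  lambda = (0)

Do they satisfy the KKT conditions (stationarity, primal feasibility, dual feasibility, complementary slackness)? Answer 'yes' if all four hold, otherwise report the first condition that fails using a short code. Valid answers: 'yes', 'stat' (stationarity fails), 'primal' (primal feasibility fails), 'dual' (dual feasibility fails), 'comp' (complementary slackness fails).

Gradient of f: grad f(x) = Q x + c = (0, 0)
Constraint values g_i(x) = a_i^T x - b_i:
  g_1((-3, -2)) = 1
Stationarity residual: grad f(x) + sum_i lambda_i a_i = (0, 0)
  -> stationarity OK
Primal feasibility (all g_i <= 0): FAILS
Dual feasibility (all lambda_i >= 0): OK
Complementary slackness (lambda_i * g_i(x) = 0 for all i): OK

Verdict: the first failing condition is primal_feasibility -> primal.

primal


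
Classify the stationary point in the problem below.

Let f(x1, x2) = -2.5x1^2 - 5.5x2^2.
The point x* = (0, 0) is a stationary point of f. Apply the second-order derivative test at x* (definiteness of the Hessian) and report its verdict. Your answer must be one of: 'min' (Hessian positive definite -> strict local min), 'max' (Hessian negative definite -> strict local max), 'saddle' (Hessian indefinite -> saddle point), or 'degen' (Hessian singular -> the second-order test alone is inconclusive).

Compute the Hessian H = grad^2 f:
  H = [[-5, 0], [0, -11]]
Verify stationarity: grad f(x*) = H x* + g = (0, 0).
Eigenvalues of H: -11, -5.
Both eigenvalues < 0, so H is negative definite -> x* is a strict local max.

max


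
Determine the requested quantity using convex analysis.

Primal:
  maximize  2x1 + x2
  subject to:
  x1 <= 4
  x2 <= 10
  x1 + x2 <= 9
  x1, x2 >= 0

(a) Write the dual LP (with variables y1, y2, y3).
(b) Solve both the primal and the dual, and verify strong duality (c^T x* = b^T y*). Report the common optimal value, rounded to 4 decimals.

The standard primal-dual pair for 'max c^T x s.t. A x <= b, x >= 0' is:
  Dual:  min b^T y  s.t.  A^T y >= c,  y >= 0.

So the dual LP is:
  minimize  4y1 + 10y2 + 9y3
  subject to:
    y1 + y3 >= 2
    y2 + y3 >= 1
    y1, y2, y3 >= 0

Solving the primal: x* = (4, 5).
  primal value c^T x* = 13.
Solving the dual: y* = (1, 0, 1).
  dual value b^T y* = 13.
Strong duality: c^T x* = b^T y*. Confirmed.

13


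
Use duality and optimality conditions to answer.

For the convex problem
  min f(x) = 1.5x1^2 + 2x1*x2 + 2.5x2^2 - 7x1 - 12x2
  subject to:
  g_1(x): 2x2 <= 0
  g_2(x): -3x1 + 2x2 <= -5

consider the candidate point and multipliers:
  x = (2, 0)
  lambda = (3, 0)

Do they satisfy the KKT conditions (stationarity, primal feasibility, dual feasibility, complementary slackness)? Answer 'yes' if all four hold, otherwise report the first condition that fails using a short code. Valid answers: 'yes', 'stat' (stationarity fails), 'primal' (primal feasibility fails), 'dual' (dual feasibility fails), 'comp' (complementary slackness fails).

Gradient of f: grad f(x) = Q x + c = (-1, -8)
Constraint values g_i(x) = a_i^T x - b_i:
  g_1((2, 0)) = 0
  g_2((2, 0)) = -1
Stationarity residual: grad f(x) + sum_i lambda_i a_i = (-1, -2)
  -> stationarity FAILS
Primal feasibility (all g_i <= 0): OK
Dual feasibility (all lambda_i >= 0): OK
Complementary slackness (lambda_i * g_i(x) = 0 for all i): OK

Verdict: the first failing condition is stationarity -> stat.

stat


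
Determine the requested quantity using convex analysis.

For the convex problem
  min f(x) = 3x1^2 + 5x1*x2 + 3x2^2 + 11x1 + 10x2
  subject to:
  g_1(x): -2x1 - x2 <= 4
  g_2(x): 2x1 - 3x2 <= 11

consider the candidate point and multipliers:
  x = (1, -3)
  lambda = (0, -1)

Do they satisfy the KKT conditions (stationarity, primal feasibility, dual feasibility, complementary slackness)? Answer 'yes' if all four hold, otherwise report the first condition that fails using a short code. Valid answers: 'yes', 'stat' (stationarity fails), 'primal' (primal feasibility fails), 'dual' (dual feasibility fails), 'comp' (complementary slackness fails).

Gradient of f: grad f(x) = Q x + c = (2, -3)
Constraint values g_i(x) = a_i^T x - b_i:
  g_1((1, -3)) = -3
  g_2((1, -3)) = 0
Stationarity residual: grad f(x) + sum_i lambda_i a_i = (0, 0)
  -> stationarity OK
Primal feasibility (all g_i <= 0): OK
Dual feasibility (all lambda_i >= 0): FAILS
Complementary slackness (lambda_i * g_i(x) = 0 for all i): OK

Verdict: the first failing condition is dual_feasibility -> dual.

dual


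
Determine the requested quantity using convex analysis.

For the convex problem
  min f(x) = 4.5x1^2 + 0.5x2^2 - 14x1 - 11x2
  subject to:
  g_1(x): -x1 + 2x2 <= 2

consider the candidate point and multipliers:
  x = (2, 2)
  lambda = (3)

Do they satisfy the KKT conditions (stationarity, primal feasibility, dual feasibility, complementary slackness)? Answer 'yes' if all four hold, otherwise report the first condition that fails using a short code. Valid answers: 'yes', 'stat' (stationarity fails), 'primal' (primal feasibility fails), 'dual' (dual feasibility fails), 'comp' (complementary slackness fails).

Gradient of f: grad f(x) = Q x + c = (4, -9)
Constraint values g_i(x) = a_i^T x - b_i:
  g_1((2, 2)) = 0
Stationarity residual: grad f(x) + sum_i lambda_i a_i = (1, -3)
  -> stationarity FAILS
Primal feasibility (all g_i <= 0): OK
Dual feasibility (all lambda_i >= 0): OK
Complementary slackness (lambda_i * g_i(x) = 0 for all i): OK

Verdict: the first failing condition is stationarity -> stat.

stat


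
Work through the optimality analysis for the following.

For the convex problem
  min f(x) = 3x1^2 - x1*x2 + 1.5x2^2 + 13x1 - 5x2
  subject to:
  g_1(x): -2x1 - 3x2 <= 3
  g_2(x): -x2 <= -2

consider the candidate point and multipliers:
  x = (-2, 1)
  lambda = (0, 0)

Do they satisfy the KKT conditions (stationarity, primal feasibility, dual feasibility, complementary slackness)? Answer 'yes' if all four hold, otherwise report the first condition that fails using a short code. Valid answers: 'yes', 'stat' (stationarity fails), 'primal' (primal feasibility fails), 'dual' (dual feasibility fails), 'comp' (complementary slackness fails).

Gradient of f: grad f(x) = Q x + c = (0, 0)
Constraint values g_i(x) = a_i^T x - b_i:
  g_1((-2, 1)) = -2
  g_2((-2, 1)) = 1
Stationarity residual: grad f(x) + sum_i lambda_i a_i = (0, 0)
  -> stationarity OK
Primal feasibility (all g_i <= 0): FAILS
Dual feasibility (all lambda_i >= 0): OK
Complementary slackness (lambda_i * g_i(x) = 0 for all i): OK

Verdict: the first failing condition is primal_feasibility -> primal.

primal


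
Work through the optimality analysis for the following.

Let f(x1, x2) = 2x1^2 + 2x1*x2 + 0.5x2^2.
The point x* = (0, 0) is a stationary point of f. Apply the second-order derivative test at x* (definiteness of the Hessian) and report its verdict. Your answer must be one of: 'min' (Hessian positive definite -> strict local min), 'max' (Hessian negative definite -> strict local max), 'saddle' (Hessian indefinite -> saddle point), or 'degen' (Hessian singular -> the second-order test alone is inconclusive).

Compute the Hessian H = grad^2 f:
  H = [[4, 2], [2, 1]]
Verify stationarity: grad f(x*) = H x* + g = (0, 0).
Eigenvalues of H: 0, 5.
H has a zero eigenvalue (singular; positive semidefinite but not definite), so H is neither positive definite, negative definite, nor indefinite. The second-order test alone is inconclusive -> degen.
(Indeed, f is constant along the null direction of H through x*, so x* is not a strict local extremum.)

degen


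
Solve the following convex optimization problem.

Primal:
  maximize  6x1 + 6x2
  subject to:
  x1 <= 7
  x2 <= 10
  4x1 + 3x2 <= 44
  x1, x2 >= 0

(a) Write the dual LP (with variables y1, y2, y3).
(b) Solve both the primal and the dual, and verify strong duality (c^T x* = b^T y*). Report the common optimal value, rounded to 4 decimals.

The standard primal-dual pair for 'max c^T x s.t. A x <= b, x >= 0' is:
  Dual:  min b^T y  s.t.  A^T y >= c,  y >= 0.

So the dual LP is:
  minimize  7y1 + 10y2 + 44y3
  subject to:
    y1 + 4y3 >= 6
    y2 + 3y3 >= 6
    y1, y2, y3 >= 0

Solving the primal: x* = (3.5, 10).
  primal value c^T x* = 81.
Solving the dual: y* = (0, 1.5, 1.5).
  dual value b^T y* = 81.
Strong duality: c^T x* = b^T y*. Confirmed.

81


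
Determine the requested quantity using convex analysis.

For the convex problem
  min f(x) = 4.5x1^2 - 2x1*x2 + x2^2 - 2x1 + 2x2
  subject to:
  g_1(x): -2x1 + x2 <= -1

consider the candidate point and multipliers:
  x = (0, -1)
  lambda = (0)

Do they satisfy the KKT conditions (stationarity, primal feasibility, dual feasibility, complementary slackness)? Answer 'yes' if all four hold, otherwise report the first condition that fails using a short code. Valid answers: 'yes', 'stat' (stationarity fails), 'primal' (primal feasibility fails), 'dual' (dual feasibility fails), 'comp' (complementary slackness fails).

Gradient of f: grad f(x) = Q x + c = (0, 0)
Constraint values g_i(x) = a_i^T x - b_i:
  g_1((0, -1)) = 0
Stationarity residual: grad f(x) + sum_i lambda_i a_i = (0, 0)
  -> stationarity OK
Primal feasibility (all g_i <= 0): OK
Dual feasibility (all lambda_i >= 0): OK
Complementary slackness (lambda_i * g_i(x) = 0 for all i): OK

Verdict: yes, KKT holds.

yes


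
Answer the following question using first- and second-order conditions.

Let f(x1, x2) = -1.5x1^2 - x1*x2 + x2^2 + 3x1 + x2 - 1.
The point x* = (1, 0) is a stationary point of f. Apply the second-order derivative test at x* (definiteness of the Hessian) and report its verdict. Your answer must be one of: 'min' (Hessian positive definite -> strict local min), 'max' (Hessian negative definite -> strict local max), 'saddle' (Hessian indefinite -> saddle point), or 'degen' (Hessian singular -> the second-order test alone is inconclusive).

Compute the Hessian H = grad^2 f:
  H = [[-3, -1], [-1, 2]]
Verify stationarity: grad f(x*) = H x* + g = (0, 0).
Eigenvalues of H: -3.1926, 2.1926.
Eigenvalues have mixed signs, so H is indefinite -> x* is a saddle point.

saddle


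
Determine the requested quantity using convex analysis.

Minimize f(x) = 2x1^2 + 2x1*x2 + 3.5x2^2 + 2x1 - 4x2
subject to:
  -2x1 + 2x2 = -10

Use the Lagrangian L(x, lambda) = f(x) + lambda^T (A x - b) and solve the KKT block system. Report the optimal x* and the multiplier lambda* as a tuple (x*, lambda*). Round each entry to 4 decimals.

Form the Lagrangian:
  L(x, lambda) = (1/2) x^T Q x + c^T x + lambda^T (A x - b)
Stationarity (grad_x L = 0): Q x + c + A^T lambda = 0.
Primal feasibility: A x = b.

This gives the KKT block system:
  [ Q   A^T ] [ x     ]   [-c ]
  [ A    0  ] [ lambda ] = [ b ]

Solving the linear system:
  x*      = (3.1333, -1.8667)
  lambda* = (5.4)
  f(x*)   = 33.8667

x* = (3.1333, -1.8667), lambda* = (5.4)


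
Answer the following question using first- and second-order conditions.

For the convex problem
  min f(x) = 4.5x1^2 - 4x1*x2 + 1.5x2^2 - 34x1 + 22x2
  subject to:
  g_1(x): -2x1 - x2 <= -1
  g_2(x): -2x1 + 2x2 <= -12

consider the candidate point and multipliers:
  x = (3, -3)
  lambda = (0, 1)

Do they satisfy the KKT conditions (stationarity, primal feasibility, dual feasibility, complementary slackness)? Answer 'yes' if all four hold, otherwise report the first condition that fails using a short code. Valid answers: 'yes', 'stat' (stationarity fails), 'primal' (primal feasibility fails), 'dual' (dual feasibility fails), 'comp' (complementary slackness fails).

Gradient of f: grad f(x) = Q x + c = (5, 1)
Constraint values g_i(x) = a_i^T x - b_i:
  g_1((3, -3)) = -2
  g_2((3, -3)) = 0
Stationarity residual: grad f(x) + sum_i lambda_i a_i = (3, 3)
  -> stationarity FAILS
Primal feasibility (all g_i <= 0): OK
Dual feasibility (all lambda_i >= 0): OK
Complementary slackness (lambda_i * g_i(x) = 0 for all i): OK

Verdict: the first failing condition is stationarity -> stat.

stat


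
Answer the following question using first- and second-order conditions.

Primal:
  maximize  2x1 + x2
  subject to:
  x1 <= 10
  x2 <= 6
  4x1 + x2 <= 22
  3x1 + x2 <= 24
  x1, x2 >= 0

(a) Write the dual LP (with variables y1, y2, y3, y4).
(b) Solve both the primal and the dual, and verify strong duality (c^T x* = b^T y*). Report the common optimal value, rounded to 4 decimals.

The standard primal-dual pair for 'max c^T x s.t. A x <= b, x >= 0' is:
  Dual:  min b^T y  s.t.  A^T y >= c,  y >= 0.

So the dual LP is:
  minimize  10y1 + 6y2 + 22y3 + 24y4
  subject to:
    y1 + 4y3 + 3y4 >= 2
    y2 + y3 + y4 >= 1
    y1, y2, y3, y4 >= 0

Solving the primal: x* = (4, 6).
  primal value c^T x* = 14.
Solving the dual: y* = (0, 0.5, 0.5, 0).
  dual value b^T y* = 14.
Strong duality: c^T x* = b^T y*. Confirmed.

14


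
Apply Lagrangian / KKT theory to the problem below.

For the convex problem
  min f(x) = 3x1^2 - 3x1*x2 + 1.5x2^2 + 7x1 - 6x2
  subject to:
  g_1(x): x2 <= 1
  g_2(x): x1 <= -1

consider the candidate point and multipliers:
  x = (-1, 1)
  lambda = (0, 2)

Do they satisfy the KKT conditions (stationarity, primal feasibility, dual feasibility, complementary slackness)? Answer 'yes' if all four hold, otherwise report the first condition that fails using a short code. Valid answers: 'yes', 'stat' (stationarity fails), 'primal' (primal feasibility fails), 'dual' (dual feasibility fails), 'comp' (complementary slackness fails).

Gradient of f: grad f(x) = Q x + c = (-2, 0)
Constraint values g_i(x) = a_i^T x - b_i:
  g_1((-1, 1)) = 0
  g_2((-1, 1)) = 0
Stationarity residual: grad f(x) + sum_i lambda_i a_i = (0, 0)
  -> stationarity OK
Primal feasibility (all g_i <= 0): OK
Dual feasibility (all lambda_i >= 0): OK
Complementary slackness (lambda_i * g_i(x) = 0 for all i): OK

Verdict: yes, KKT holds.

yes


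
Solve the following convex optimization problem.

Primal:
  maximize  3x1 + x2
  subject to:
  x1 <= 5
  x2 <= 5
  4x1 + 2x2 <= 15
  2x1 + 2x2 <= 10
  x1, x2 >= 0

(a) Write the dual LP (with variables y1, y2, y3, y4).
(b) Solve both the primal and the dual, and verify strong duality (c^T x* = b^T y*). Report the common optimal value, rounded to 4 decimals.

The standard primal-dual pair for 'max c^T x s.t. A x <= b, x >= 0' is:
  Dual:  min b^T y  s.t.  A^T y >= c,  y >= 0.

So the dual LP is:
  minimize  5y1 + 5y2 + 15y3 + 10y4
  subject to:
    y1 + 4y3 + 2y4 >= 3
    y2 + 2y3 + 2y4 >= 1
    y1, y2, y3, y4 >= 0

Solving the primal: x* = (3.75, 0).
  primal value c^T x* = 11.25.
Solving the dual: y* = (0, 0, 0.75, 0).
  dual value b^T y* = 11.25.
Strong duality: c^T x* = b^T y*. Confirmed.

11.25


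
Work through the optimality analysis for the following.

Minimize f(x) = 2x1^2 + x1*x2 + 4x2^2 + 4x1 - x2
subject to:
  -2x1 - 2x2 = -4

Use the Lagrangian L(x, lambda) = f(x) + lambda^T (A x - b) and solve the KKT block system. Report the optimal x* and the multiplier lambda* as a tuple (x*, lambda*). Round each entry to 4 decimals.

Form the Lagrangian:
  L(x, lambda) = (1/2) x^T Q x + c^T x + lambda^T (A x - b)
Stationarity (grad_x L = 0): Q x + c + A^T lambda = 0.
Primal feasibility: A x = b.

This gives the KKT block system:
  [ Q   A^T ] [ x     ]   [-c ]
  [ A    0  ] [ lambda ] = [ b ]

Solving the linear system:
  x*      = (0.9, 1.1)
  lambda* = (4.35)
  f(x*)   = 9.95

x* = (0.9, 1.1), lambda* = (4.35)


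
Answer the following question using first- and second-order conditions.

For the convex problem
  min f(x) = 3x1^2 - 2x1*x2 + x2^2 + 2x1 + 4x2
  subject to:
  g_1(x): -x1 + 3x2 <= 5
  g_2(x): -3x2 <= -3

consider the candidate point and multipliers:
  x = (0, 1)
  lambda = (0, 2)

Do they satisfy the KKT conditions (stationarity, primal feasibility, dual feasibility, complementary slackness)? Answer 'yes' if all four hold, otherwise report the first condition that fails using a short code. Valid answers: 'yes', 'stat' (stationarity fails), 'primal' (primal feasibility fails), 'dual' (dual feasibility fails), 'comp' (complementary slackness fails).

Gradient of f: grad f(x) = Q x + c = (0, 6)
Constraint values g_i(x) = a_i^T x - b_i:
  g_1((0, 1)) = -2
  g_2((0, 1)) = 0
Stationarity residual: grad f(x) + sum_i lambda_i a_i = (0, 0)
  -> stationarity OK
Primal feasibility (all g_i <= 0): OK
Dual feasibility (all lambda_i >= 0): OK
Complementary slackness (lambda_i * g_i(x) = 0 for all i): OK

Verdict: yes, KKT holds.

yes


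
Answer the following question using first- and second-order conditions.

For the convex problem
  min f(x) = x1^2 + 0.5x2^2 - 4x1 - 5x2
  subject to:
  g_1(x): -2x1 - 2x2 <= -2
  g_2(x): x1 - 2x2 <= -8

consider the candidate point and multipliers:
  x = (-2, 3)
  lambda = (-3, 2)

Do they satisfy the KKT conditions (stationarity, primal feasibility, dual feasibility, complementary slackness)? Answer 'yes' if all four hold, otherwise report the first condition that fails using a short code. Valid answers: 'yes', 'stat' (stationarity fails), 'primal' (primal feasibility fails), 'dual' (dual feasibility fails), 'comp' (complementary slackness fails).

Gradient of f: grad f(x) = Q x + c = (-8, -2)
Constraint values g_i(x) = a_i^T x - b_i:
  g_1((-2, 3)) = 0
  g_2((-2, 3)) = 0
Stationarity residual: grad f(x) + sum_i lambda_i a_i = (0, 0)
  -> stationarity OK
Primal feasibility (all g_i <= 0): OK
Dual feasibility (all lambda_i >= 0): FAILS
Complementary slackness (lambda_i * g_i(x) = 0 for all i): OK

Verdict: the first failing condition is dual_feasibility -> dual.

dual


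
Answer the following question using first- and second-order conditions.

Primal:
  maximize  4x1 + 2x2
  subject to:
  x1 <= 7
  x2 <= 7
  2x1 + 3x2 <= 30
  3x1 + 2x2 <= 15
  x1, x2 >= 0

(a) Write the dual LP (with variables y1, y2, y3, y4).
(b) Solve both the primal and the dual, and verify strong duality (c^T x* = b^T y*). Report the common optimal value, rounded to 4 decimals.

The standard primal-dual pair for 'max c^T x s.t. A x <= b, x >= 0' is:
  Dual:  min b^T y  s.t.  A^T y >= c,  y >= 0.

So the dual LP is:
  minimize  7y1 + 7y2 + 30y3 + 15y4
  subject to:
    y1 + 2y3 + 3y4 >= 4
    y2 + 3y3 + 2y4 >= 2
    y1, y2, y3, y4 >= 0

Solving the primal: x* = (5, 0).
  primal value c^T x* = 20.
Solving the dual: y* = (0, 0, 0, 1.3333).
  dual value b^T y* = 20.
Strong duality: c^T x* = b^T y*. Confirmed.

20


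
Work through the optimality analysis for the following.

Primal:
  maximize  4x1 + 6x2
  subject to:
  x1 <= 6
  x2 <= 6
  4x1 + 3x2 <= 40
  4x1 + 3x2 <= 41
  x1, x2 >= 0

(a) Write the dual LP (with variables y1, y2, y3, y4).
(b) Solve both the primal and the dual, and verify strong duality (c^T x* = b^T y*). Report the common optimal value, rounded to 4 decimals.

The standard primal-dual pair for 'max c^T x s.t. A x <= b, x >= 0' is:
  Dual:  min b^T y  s.t.  A^T y >= c,  y >= 0.

So the dual LP is:
  minimize  6y1 + 6y2 + 40y3 + 41y4
  subject to:
    y1 + 4y3 + 4y4 >= 4
    y2 + 3y3 + 3y4 >= 6
    y1, y2, y3, y4 >= 0

Solving the primal: x* = (5.5, 6).
  primal value c^T x* = 58.
Solving the dual: y* = (0, 3, 1, 0).
  dual value b^T y* = 58.
Strong duality: c^T x* = b^T y*. Confirmed.

58
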